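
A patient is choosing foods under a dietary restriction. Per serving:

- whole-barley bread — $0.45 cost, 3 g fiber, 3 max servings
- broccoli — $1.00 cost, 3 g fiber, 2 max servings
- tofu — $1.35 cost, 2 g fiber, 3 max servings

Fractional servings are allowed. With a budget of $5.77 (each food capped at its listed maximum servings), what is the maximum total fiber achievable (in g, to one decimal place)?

18.6 g

Fiber per dollar: whole-barley bread 6.667, broccoli 3, tofu 1.481.
Take 3 servings of whole-barley bread: spends $1.35, +9.0 g fiber (running total 9.0 g).
Take 2 servings of broccoli: spends $2.00, +6.0 g fiber (running total 15.0 g).
Take 1.793 servings of tofu: spends $2.42, +3.6 g fiber (running total 18.6 g).
Filling greedily by fiber-per-dollar is optimal for one linear limit, giving 18.6 g.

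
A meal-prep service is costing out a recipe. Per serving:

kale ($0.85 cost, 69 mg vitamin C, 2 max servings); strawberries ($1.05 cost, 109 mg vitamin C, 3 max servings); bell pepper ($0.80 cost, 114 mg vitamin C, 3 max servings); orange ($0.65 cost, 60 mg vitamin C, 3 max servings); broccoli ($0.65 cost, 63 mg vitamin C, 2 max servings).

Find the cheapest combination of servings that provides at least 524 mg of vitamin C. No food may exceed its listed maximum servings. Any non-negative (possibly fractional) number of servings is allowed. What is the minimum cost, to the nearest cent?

$4.15

Cost per mg of vitamin C: bell pepper $0.0070, strawberries $0.0096, broccoli $0.0103, orange $0.0108, kale $0.0123.
Take 3 servings of bell pepper: +342.0 mg vitamin C for $2.40 (total $2.40, still need 182.0 mg).
Take 1.67 servings of strawberries: +182.0 mg vitamin C for $1.75 (total $4.15, still need 0.0 mg).
Greedy by cheapest-per-mg is optimal for a single linear constraint, so the minimum cost is $4.15.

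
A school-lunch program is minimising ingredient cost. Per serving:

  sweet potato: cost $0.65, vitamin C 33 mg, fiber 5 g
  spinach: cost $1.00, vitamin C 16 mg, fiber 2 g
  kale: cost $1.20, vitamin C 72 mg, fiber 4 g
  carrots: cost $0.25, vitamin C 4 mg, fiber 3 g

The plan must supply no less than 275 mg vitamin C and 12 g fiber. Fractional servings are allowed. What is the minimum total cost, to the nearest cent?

Compare the cost at each extreme point of the feasible region.
sweet potato only: max(275/33, 12/5) = 8.333 servings → $5.42.
spinach only: max(275/16, 12/2) = 17.19 servings → $17.19.
kale only: max(275/72, 12/4) = 3.819 servings → $4.58.
carrots only: max(275/4, 12/3) = 68.75 servings → $17.19.
sweet potato + spinach: the both-tight solution has a negative serving — not a feasible corner.
sweet potato + kale: intersection lies outside the first quadrant.
sweet potato + carrots with both targets exact would need a negative amount; discard.
spinach + kale with both targets exact would need a negative amount; discard.
spinach + carrots: intersection lies outside the first quadrant.
kale + carrots with both targets exact would need a negative amount; discard.
The minimum over all feasible corners is $4.58.

$4.58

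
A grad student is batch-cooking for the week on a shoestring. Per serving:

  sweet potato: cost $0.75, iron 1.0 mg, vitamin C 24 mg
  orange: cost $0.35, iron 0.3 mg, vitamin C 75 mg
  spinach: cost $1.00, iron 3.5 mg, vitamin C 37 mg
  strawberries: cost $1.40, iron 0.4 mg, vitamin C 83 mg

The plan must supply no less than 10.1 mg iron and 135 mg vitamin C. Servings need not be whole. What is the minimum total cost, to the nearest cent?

Two binding constraints pin down two serving amounts, so the optimal mix uses at most two foods. The candidates are each food alone (scaled to the tighter of iron/vitamin C) and each pair with both constraints tight.
sweet potato only: max(10.1/1.0, 135/24) = 10.1 servings → $7.58.
orange only: max(10.1/0.3, 135/75) = 33.67 servings → $11.78.
spinach only: max(10.1/3.5, 135/37) = 3.649 servings → $3.65.
strawberries only: max(10.1/0.4, 135/83) = 25.25 servings → $35.35.
sweet potato + orange with both targets exact would need a negative amount; discard.
sweet potato + spinach with both tight: 2.102 servings and 2.285 servings → $3.86.
sweet potato + strawberries: the both-tight solution has a negative serving — not a feasible corner.
orange + spinach with both tight: 0.393 servings and 2.852 servings → $2.99.
orange + strawberries: the both-tight solution has a negative serving — not a feasible corner.
spinach + strawberries with both tight: 2.845 servings and 0.3584 servings → $3.35.
The minimum over all feasible corners is $2.99.

$2.99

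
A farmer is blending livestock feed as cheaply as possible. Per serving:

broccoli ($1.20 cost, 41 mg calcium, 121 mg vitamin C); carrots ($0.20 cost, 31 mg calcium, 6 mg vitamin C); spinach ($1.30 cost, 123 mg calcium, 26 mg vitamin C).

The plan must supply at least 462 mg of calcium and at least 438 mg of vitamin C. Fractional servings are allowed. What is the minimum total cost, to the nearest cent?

$5.86

Check every corner: each single food scaled to meet both minima, and each pair solved so both constraints bind.
broccoli only: max(462/41, 438/121) = 11.27 servings → $13.52.
carrots only: max(462/31, 438/6) = 73 servings → $14.60.
spinach only: max(462/123, 438/26) = 16.85 servings → $21.90.
broccoli + carrots with both tight: 3.083 servings and 10.83 servings → $5.86.
broccoli + spinach with both tight: 3.03 servings and 2.746 servings → $7.21.
carrots + spinach: intersection lies outside the first quadrant.
Cheapest feasible corner: $5.86.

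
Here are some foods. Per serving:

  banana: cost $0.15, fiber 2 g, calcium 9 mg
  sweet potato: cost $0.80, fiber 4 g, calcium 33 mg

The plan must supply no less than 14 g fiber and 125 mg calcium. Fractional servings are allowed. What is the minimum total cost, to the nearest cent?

Minimising a linear cost over {fiber ≥ 14, calcium ≥ 125, servings ≥ 0} — the optimum is at a vertex, using one or two foods.
banana only: max(14/2, 125/9) = 13.89 servings → $2.08.
sweet potato only: max(14/4, 125/33) = 3.788 servings → $3.03.
banana + sweet potato with both targets exact would need a negative amount; discard.
So the least-cost plan costs $2.08.

$2.08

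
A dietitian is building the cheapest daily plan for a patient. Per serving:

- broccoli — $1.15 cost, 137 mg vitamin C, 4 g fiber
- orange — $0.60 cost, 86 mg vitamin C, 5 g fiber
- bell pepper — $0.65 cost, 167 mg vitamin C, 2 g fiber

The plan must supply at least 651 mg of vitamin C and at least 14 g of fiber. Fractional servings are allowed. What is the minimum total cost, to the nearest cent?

For a min-cost LP with two ≥-constraints, a basic feasible solution has at most two positive variables.
broccoli only: max(651/137, 14/4) = 4.752 servings → $5.46.
orange only: max(651/86, 14/5) = 7.57 servings → $4.54.
bell pepper only: max(651/167, 14/2) = 7 servings → $4.55.
broccoli + orange: the both-tight solution has a negative serving — not a feasible corner.
broccoli + bell pepper with both tight: 2.629 servings and 1.741 servings → $4.16.
orange + bell pepper with both tight: 1.563 servings and 3.094 servings → $2.95.
Cheapest feasible corner: $2.95.

$2.95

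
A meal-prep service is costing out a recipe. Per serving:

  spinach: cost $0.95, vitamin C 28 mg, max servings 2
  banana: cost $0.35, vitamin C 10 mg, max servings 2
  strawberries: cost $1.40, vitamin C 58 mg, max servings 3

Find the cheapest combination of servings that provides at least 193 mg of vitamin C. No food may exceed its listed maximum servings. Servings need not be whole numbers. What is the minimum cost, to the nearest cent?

Cost per mg of vitamin C: strawberries $0.0241, spinach $0.0339, banana $0.0350.
Take 3 servings of strawberries: +174.0 mg vitamin C for $4.20 (total $4.20, still need 19.0 mg).
Take 0.6786 servings of spinach: +19.0 mg vitamin C for $0.64 (total $4.84, still need 0.0 mg).
Greedy by cheapest-per-mg is optimal for a single linear constraint, so the minimum cost is $4.84.

$4.84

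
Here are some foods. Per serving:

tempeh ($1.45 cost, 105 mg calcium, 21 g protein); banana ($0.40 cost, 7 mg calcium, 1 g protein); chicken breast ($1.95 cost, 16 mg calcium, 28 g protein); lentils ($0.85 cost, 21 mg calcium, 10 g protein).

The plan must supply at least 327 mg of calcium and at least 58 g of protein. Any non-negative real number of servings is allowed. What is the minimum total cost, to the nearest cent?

$4.52

An LP optimum is at a vertex; with two nutrient constraints at most two foods are used. Check each candidate.
tempeh only: max(327/105, 58/21) = 3.114 servings → $4.52.
banana only: max(327/7, 58/1) = 58 servings → $23.20.
chicken breast only: max(327/16, 58/28) = 20.44 servings → $39.85.
lentils only: max(327/21, 58/10) = 15.57 servings → $13.24.
tempeh + banana with both tight: 1.881 servings and 18.5 servings → $10.13.
tempeh + chicken breast: intersection lies outside the first quadrant.
tempeh + lentils with both targets exact would need a negative amount; discard.
banana + chicken breast with both tight: 45.71 servings and 0.4389 servings → $19.14.
banana + lentils with both tight: 41.88 servings and 1.612 servings → $18.12.
chicken breast + lentils: the both-tight solution has a negative serving — not a feasible corner.
Cheapest feasible corner: $4.52.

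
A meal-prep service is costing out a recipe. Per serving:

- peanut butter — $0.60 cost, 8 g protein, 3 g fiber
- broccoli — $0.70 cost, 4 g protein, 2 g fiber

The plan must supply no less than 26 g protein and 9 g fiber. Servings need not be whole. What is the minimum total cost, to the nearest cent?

$1.95

Minimising a linear cost over {protein ≥ 26, fiber ≥ 9, servings ≥ 0} — the optimum is at a vertex, using one or two foods.
peanut butter only: max(26/8, 9/3) = 3.25 servings → $1.95.
broccoli only: max(26/4, 9/2) = 6.5 servings → $4.55.
peanut butter + broccoli: intersection lies outside the first quadrant.
The minimum over all feasible corners is $1.95.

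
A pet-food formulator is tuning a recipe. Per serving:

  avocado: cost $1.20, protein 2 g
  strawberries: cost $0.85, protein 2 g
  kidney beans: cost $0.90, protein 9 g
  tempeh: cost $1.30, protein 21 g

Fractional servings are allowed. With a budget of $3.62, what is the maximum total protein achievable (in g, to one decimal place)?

58.5 g

Protein per dollar: tempeh 16.15, kidney beans 10, strawberries 2.353, avocado 1.667.
With no serving limits, spend the whole cost allowance on tempeh: $3.62 / $1.30 × 21 g = 58.5 g.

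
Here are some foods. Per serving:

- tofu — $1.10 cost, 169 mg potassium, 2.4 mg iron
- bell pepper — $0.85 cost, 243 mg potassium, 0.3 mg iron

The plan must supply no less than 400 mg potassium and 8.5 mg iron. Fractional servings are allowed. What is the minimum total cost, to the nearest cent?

$3.90

Two binding constraints pin down two serving amounts, so the optimal mix uses at most two foods. The candidates are each food alone (scaled to the tighter of potassium/iron) and each pair with both constraints tight.
tofu only: max(400/169, 8.5/2.4) = 3.542 servings → $3.90.
bell pepper only: max(400/243, 8.5/0.3) = 28.33 servings → $24.08.
tofu + bell pepper with both targets exact would need a negative amount; discard.
Cheapest feasible corner: $3.90.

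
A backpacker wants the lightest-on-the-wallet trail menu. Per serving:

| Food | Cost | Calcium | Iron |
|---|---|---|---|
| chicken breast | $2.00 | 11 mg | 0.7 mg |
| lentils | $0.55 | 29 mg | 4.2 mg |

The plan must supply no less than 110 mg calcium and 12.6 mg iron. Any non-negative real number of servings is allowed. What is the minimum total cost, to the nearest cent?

$2.09

chicken breast only: max(110/11, 12.6/0.7) = 18 servings → $36.00.
lentils only: max(110/29, 12.6/4.2) = 3.793 servings → $2.09.
chicken breast + lentils with both tight: 3.73 servings and 2.378 servings → $8.77.
So the least-cost plan costs $2.09.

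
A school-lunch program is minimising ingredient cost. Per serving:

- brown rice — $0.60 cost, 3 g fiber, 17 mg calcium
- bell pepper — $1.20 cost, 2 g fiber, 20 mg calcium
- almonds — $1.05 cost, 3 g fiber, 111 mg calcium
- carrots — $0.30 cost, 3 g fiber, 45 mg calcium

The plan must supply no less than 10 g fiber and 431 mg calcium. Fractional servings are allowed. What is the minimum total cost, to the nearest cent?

Minimising a linear cost over {fiber ≥ 10, calcium ≥ 431, servings ≥ 0} — the optimum is at a vertex, using one or two foods.
brown rice only: max(10/3, 431/17) = 25.35 servings → $15.21.
bell pepper only: max(10/2, 431/20) = 21.55 servings → $25.86.
almonds only: max(10/3, 431/111) = 3.883 servings → $4.08.
carrots only: max(10/3, 431/45) = 9.578 servings → $2.87.
brown rice + bell pepper: the both-tight solution has a negative serving — not a feasible corner.
brown rice + almonds with both targets exact would need a negative amount; discard.
brown rice + carrots: the both-tight solution has a negative serving — not a feasible corner.
bell pepper + almonds: the both-tight solution has a negative serving — not a feasible corner.
bell pepper + carrots with both targets exact would need a negative amount; discard.
almonds + carrots with both targets exact would need a negative amount; discard.
Cheapest feasible corner: $2.87.

$2.87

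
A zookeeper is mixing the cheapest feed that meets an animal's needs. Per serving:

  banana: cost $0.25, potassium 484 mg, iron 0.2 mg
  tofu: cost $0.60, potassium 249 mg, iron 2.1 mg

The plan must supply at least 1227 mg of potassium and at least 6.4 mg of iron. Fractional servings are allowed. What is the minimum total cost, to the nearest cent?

$2.02

A basic optimal solution has at most two foods positive. Try each food alone and each pair with both targets met exactly.
banana only: max(1227/484, 6.4/0.2) = 32 servings → $8.00.
tofu only: max(1227/249, 6.4/2.1) = 4.928 servings → $2.96.
banana + tofu with both tight: 1.017 servings and 2.951 servings → $2.02.
Cheapest feasible corner: $2.02.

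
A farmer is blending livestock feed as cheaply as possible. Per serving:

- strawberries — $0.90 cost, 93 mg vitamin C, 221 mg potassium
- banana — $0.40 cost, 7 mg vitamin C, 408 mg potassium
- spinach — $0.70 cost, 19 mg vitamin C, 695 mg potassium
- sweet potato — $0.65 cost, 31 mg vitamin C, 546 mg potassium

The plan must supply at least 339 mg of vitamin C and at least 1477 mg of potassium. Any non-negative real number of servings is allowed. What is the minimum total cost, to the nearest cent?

$3.78

strawberries only: max(339/93, 1477/221) = 6.683 servings → $6.01.
banana only: max(339/7, 1477/408) = 48.43 servings → $19.37.
spinach only: max(339/19, 1477/695) = 17.84 servings → $12.49.
sweet potato only: max(339/31, 1477/546) = 10.94 servings → $7.11.
strawberries + banana with both tight: 3.516 servings and 1.716 servings → $3.85.
strawberries + spinach with both tight: 3.434 servings and 1.033 servings → $3.81.
strawberries + sweet potato with both tight: 3.171 servings and 1.421 servings → $3.78.
banana + spinach with both targets exact would need a negative amount; discard.
banana + sweet potato: intersection lies outside the first quadrant.
spinach + sweet potato: the both-tight solution has a negative serving — not a feasible corner.
So the least-cost plan costs $3.78.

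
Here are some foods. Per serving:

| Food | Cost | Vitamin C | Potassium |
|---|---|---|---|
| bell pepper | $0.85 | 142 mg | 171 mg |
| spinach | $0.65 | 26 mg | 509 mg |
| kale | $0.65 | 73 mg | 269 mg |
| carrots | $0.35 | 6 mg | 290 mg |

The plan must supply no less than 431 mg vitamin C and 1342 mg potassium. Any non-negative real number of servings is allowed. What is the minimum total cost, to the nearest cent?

For a min-cost LP with two ≥-constraints, a basic feasible solution has at most two positive variables.
bell pepper only: max(431/142, 1342/171) = 7.848 servings → $6.67.
spinach only: max(431/26, 1342/509) = 16.58 servings → $10.78.
kale only: max(431/73, 1342/269) = 5.904 servings → $3.84.
carrots only: max(431/6, 1342/290) = 71.83 servings → $25.14.
bell pepper + spinach with both tight: 2.72 servings and 1.723 servings → $3.43.
bell pepper + kale with both tight: 0.6989 servings and 4.545 servings → $3.55.
bell pepper + carrots with both tight: 2.912 servings and 2.91 servings → $3.49.
spinach + kale with both targets exact would need a negative amount; discard.
spinach + carrots: intersection lies outside the first quadrant.
kale + carrots: the both-tight solution has a negative serving — not a feasible corner.
Cheapest feasible corner: $3.43.

$3.43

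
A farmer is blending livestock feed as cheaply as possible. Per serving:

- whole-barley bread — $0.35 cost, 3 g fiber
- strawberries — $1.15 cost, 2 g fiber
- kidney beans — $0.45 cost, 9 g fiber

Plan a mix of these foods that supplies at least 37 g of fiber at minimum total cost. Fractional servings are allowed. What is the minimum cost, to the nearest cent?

Cost per g of fiber: kidney beans $0.0500, whole-barley bread $0.1167, strawberries $0.5750.
With no serving limits, use only kidney beans: 37 g / 9 g = 4.111 servings × $0.45 = $1.85.

$1.85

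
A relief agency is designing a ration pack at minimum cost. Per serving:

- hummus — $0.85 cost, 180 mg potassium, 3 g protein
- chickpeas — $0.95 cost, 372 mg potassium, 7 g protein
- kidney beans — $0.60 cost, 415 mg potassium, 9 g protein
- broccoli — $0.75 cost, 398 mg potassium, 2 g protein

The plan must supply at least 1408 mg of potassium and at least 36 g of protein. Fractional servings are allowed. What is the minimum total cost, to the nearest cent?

This is a tiny linear program; its minimum lies at a vertex of the feasible set. List the vertices and price them.
hummus only: max(1408/180, 36/3) = 12 servings → $10.20.
chickpeas only: max(1408/372, 36/7) = 5.143 servings → $4.89.
kidney beans only: max(1408/415, 36/9) = 4 servings → $2.40.
broccoli only: max(1408/398, 36/2) = 18 servings → $13.50.
hummus + chickpeas: intersection lies outside the first quadrant.
hummus + kidney beans with both targets exact would need a negative amount; discard.
hummus + broccoli: the both-tight solution has a negative serving — not a feasible corner.
chickpeas + kidney beans: intersection lies outside the first quadrant.
chickpeas + broccoli: the both-tight solution has a negative serving — not a feasible corner.
kidney beans + broccoli with both targets exact would need a negative amount; discard.
The minimum over all feasible corners is $2.40.

$2.40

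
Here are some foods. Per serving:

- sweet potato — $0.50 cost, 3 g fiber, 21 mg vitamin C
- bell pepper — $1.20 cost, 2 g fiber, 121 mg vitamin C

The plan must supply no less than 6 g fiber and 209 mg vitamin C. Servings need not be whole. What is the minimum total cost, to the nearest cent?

A basic optimal solution has at most two foods positive. Try each food alone and each pair with both targets met exactly.
sweet potato only: max(6/3, 209/21) = 9.952 servings → $4.98.
bell pepper only: max(6/2, 209/121) = 3 servings → $3.60.
sweet potato + bell pepper with both tight: 0.9595 servings and 1.561 servings → $2.35.
Cheapest feasible corner: $2.35.

$2.35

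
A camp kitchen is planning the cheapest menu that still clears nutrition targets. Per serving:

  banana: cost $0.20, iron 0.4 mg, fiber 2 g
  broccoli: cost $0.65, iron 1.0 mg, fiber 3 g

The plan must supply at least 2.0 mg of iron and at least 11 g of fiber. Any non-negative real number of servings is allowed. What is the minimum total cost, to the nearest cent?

$1.10

Compare the cost at each extreme point of the feasible region.
banana only: max(2.0/0.4, 11/2) = 5.5 servings → $1.10.
broccoli only: max(2.0/1.0, 11/3) = 3.667 servings → $2.38.
banana + broccoli: the both-tight solution has a negative serving — not a feasible corner.
The minimum over all feasible corners is $1.10.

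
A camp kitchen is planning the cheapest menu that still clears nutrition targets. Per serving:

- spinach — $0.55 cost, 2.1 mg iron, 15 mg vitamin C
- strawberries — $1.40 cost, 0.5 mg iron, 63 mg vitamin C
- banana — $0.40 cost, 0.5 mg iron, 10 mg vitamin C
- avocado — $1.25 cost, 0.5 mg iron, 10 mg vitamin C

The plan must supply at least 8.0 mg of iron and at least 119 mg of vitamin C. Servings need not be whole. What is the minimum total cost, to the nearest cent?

An LP optimum is at a vertex; with two nutrient constraints at most two foods are used. Check each candidate.
spinach only: max(8.0/2.1, 119/15) = 7.933 servings → $4.36.
strawberries only: max(8.0/0.5, 119/63) = 16 servings → $22.40.
banana only: max(8.0/0.5, 119/10) = 16 servings → $6.40.
avocado only: max(8.0/0.5, 119/10) = 16 servings → $20.00.
spinach + strawberries with both tight: 3.562 servings and 1.041 servings → $3.42.
spinach + banana with both tight: 1.519 servings and 9.622 servings → $4.68.
spinach + avocado with both tight: 1.519 servings and 9.622 servings → $12.86.
strawberries + banana with both targets exact would need a negative amount; discard.
strawberries + avocado: intersection lies outside the first quadrant.
banana + avocado (both tight): parallel constraints — no distinct corner.
So the least-cost plan costs $3.42.

$3.42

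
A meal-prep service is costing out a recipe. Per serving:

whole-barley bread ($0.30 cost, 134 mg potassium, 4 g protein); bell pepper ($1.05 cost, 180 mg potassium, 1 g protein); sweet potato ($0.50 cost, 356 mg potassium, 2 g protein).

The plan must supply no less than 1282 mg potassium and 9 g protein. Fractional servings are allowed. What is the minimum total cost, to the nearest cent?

$1.86

whole-barley bread only: max(1282/134, 9/4) = 9.567 servings → $2.87.
bell pepper only: max(1282/180, 9/1) = 9 servings → $9.45.
sweet potato only: max(1282/356, 9/2) = 4.5 servings → $2.25.
whole-barley bread + bell pepper with both tight: 0.5768 servings and 6.693 servings → $7.20.
whole-barley bread + sweet potato with both tight: 0.5536 servings and 3.393 servings → $1.86.
bell pepper + sweet potato with both targets exact would need a negative amount; discard.
So the least-cost plan costs $1.86.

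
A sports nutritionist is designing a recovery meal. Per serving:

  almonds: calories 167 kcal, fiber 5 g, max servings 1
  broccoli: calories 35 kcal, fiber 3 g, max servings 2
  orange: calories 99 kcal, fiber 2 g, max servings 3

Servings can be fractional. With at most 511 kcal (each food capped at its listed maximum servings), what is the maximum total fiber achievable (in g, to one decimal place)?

Fiber per kcal: broccoli 0.08571, almonds 0.02994, orange 0.0202.
Take 2 servings of broccoli: uses 70 kcal, +6.0 g fiber (running total 6.0 g).
Take 1 serving of almonds: uses 167 kcal, +5.0 g fiber (running total 11.0 g).
Take 2.768 servings of orange: uses 274 kcal, +5.5 g fiber (running total 16.5 g).
Filling greedily by fiber-per-kcal is optimal for one linear limit, giving 16.5 g.

16.5 g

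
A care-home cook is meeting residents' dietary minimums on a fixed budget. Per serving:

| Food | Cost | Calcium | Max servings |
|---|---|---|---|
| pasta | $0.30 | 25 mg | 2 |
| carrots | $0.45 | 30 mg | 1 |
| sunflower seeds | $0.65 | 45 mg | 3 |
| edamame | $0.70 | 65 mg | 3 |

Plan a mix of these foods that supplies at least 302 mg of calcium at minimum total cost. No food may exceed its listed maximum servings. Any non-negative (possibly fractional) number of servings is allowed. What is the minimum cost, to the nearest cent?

$3.52

Cost per mg of calcium: edamame $0.0108, pasta $0.0120, sunflower seeds $0.0144, carrots $0.0150.
Take 3 servings of edamame: +195.0 mg calcium for $2.10 (total $2.10, still need 107.0 mg).
Take 2 servings of pasta: +50.0 mg calcium for $0.60 (total $2.70, still need 57.0 mg).
Take 1.267 servings of sunflower seeds: +57.0 mg calcium for $0.82 (total $3.52, still need 0.0 mg).
Greedy by cheapest-per-mg is optimal for a single linear constraint, so the minimum cost is $3.52.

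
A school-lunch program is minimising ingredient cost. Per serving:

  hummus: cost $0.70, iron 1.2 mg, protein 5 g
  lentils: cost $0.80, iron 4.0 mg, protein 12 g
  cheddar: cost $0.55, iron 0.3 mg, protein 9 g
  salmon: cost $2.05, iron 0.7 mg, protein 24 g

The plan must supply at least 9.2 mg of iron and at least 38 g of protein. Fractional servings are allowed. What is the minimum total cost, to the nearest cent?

Two binding constraints pin down two serving amounts, so the optimal mix uses at most two foods. The candidates are each food alone (scaled to the tighter of iron/protein) and each pair with both constraints tight.
hummus only: max(9.2/1.2, 38/5) = 7.667 servings → $5.37.
lentils only: max(9.2/4.0, 38/12) = 3.167 servings → $2.53.
cheddar only: max(9.2/0.3, 38/9) = 30.67 servings → $16.87.
salmon only: max(9.2/0.7, 38/24) = 13.14 servings → $26.94.
hummus + lentils with both tight: 7.429 servings and 0.07143 servings → $5.26.
hummus + cheddar with both targets exact would need a negative amount; discard.
hummus + salmon: the both-tight solution has a negative serving — not a feasible corner.
lentils + cheddar with both tight: 2.204 servings and 1.284 servings → $2.47.
lentils + salmon with both tight: 2.217 servings and 0.4749 servings → $2.75.
cheddar + salmon: the both-tight solution has a negative serving — not a feasible corner.
So the least-cost plan costs $2.47.

$2.47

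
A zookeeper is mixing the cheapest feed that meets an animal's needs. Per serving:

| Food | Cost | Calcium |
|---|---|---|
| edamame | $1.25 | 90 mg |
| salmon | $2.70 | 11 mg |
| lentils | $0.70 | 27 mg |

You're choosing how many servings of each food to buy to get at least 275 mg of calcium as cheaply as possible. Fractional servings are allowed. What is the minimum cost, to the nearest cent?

$3.82

Cost per mg of calcium: edamame $0.0139, lentils $0.0259, salmon $0.2455.
With no serving limits, use only edamame: 275 mg / 90 mg = 3.056 servings × $1.25 = $3.82.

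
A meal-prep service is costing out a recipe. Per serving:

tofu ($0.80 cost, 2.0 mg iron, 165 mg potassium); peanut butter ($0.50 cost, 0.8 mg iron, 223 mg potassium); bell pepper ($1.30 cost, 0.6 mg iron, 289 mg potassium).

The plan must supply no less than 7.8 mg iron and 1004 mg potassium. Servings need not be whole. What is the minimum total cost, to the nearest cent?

Two binding constraints pin down two serving amounts, so the optimal mix uses at most two foods. The candidates are each food alone (scaled to the tighter of iron/potassium) and each pair with both constraints tight.
tofu only: max(7.8/2.0, 1004/165) = 6.085 servings → $4.87.
peanut butter only: max(7.8/0.8, 1004/223) = 9.75 servings → $4.88.
bell pepper only: max(7.8/0.6, 1004/289) = 13 servings → $16.90.
tofu + peanut butter with both tight: 2.982 servings and 2.296 servings → $3.53.
tofu + bell pepper with both tight: 3.448 servings and 1.505 servings → $4.72.
peanut butter + bell pepper with both targets exact would need a negative amount; discard.
Cheapest feasible corner: $3.53.

$3.53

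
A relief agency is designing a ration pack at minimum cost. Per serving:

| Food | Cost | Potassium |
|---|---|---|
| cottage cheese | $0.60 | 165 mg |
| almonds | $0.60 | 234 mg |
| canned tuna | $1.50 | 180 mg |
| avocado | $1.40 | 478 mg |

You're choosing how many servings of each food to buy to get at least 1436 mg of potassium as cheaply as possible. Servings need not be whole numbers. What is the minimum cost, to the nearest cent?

$3.68

Cost per mg of potassium: almonds $0.0026, avocado $0.0029, cottage cheese $0.0036, canned tuna $0.0083.
With no serving limits, use only almonds: 1436 mg / 234 mg = 6.137 servings × $0.60 = $3.68.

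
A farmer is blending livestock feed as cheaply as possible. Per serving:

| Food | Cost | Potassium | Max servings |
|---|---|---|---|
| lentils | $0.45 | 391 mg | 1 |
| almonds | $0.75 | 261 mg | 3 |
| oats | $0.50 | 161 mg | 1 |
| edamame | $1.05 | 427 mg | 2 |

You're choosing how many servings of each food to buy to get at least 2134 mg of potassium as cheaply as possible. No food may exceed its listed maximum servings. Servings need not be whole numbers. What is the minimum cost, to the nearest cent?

Cost per mg of potassium: lentils $0.0012, edamame $0.0025, almonds $0.0029, oats $0.0031.
Take 1 serving of lentils: +391.0 mg potassium for $0.45 (total $0.45, still need 1743.0 mg).
Take 2 servings of edamame: +854.0 mg potassium for $2.10 (total $2.55, still need 889.0 mg).
Take 3 servings of almonds: +783.0 mg potassium for $2.25 (total $4.80, still need 106.0 mg).
Take 0.6584 servings of oats: +106.0 mg potassium for $0.33 (total $5.13, still need 0.0 mg).
Greedy by cheapest-per-mg is optimal for a single linear constraint, so the minimum cost is $5.13.

$5.13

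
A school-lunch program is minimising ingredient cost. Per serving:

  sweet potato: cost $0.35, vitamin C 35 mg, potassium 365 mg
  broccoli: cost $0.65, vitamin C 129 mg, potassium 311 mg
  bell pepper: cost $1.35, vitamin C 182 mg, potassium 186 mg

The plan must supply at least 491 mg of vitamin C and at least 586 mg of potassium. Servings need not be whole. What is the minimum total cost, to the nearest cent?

$2.47

With two linear requirements the optimum uses one or two foods; enumerate the corners.
sweet potato only: max(491/35, 586/365) = 14.03 servings → $4.91.
broccoli only: max(491/129, 586/311) = 3.806 servings → $2.47.
bell pepper only: max(491/182, 586/186) = 3.151 servings → $4.25.
sweet potato + broccoli: intersection lies outside the first quadrant.
sweet potato + bell pepper with both tight: 0.2558 servings and 2.649 servings → $3.67.
broccoli + bell pepper with both tight: 0.47 servings and 2.365 servings → $3.50.
Cheapest feasible corner: $2.47.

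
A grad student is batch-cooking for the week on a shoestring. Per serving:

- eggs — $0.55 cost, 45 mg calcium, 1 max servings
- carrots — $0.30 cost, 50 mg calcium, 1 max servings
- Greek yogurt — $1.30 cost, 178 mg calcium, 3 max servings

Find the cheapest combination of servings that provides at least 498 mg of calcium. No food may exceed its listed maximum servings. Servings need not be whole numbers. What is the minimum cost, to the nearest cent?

$3.57

Cost per mg of calcium: carrots $0.0060, Greek yogurt $0.0073, eggs $0.0122.
Take 1 serving of carrots: +50.0 mg calcium for $0.30 (total $0.30, still need 448.0 mg).
Take 2.517 servings of Greek yogurt: +448.0 mg calcium for $3.27 (total $3.57, still need 0.0 mg).
Filling from the cheapest source first is optimal under one linear minimum: $3.57.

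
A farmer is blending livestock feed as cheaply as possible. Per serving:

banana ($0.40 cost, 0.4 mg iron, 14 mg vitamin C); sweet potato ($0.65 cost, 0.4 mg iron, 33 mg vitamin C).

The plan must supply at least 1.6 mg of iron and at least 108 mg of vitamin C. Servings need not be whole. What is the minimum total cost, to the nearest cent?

$2.28

Two binding constraints pin down two serving amounts, so the optimal mix uses at most two foods. The candidates are each food alone (scaled to the tighter of iron/vitamin C) and each pair with both constraints tight.
banana only: max(1.6/0.4, 108/14) = 7.714 servings → $3.09.
sweet potato only: max(1.6/0.4, 108/33) = 4 servings → $2.60.
banana + sweet potato with both tight: 1.263 servings and 2.737 servings → $2.28.
Cheapest feasible corner: $2.28.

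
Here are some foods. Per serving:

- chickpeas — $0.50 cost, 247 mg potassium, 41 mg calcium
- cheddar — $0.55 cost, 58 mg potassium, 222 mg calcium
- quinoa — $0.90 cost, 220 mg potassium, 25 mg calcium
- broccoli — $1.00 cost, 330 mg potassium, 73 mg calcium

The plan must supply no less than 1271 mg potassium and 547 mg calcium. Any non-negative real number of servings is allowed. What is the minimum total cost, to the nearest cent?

$3.26

This is a tiny linear program; its minimum lies at a vertex of the feasible set. List the vertices and price them.
chickpeas only: max(1271/247, 547/41) = 13.34 servings → $6.67.
cheddar only: max(1271/58, 547/222) = 21.91 servings → $12.05.
quinoa only: max(1271/220, 547/25) = 21.88 servings → $19.69.
broccoli only: max(1271/330, 547/73) = 7.493 servings → $7.49.
chickpeas + cheddar with both tight: 4.774 servings and 1.582 servings → $3.26.
chickpeas + quinoa: the both-tight solution has a negative serving — not a feasible corner.
chickpeas + broccoli: the both-tight solution has a negative serving — not a feasible corner.
cheddar + quinoa with both tight: 1.869 servings and 5.285 servings → $5.78.
cheddar + broccoli with both tight: 1.271 servings and 3.628 servings → $4.33.
quinoa + broccoli: the both-tight solution has a negative serving — not a feasible corner.
Cheapest feasible corner: $3.26.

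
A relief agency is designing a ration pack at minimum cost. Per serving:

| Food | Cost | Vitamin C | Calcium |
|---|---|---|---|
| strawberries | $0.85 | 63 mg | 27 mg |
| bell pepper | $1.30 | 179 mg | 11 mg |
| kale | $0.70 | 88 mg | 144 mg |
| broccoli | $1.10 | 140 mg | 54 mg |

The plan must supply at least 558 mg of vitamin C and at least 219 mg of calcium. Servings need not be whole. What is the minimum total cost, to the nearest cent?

With two linear requirements the optimum uses one or two foods; enumerate the corners.
strawberries only: max(558/63, 219/27) = 8.857 servings → $7.53.
bell pepper only: max(558/179, 219/11) = 19.91 servings → $25.88.
kale only: max(558/88, 219/144) = 6.341 servings → $4.44.
broccoli only: max(558/140, 219/54) = 4.056 servings → $4.46.
strawberries + bell pepper with both tight: 7.986 servings and 0.3065 servings → $7.19.
strawberries + kale: intersection lies outside the first quadrant.
strawberries + broccoli with both tight: 1.397 servings and 3.357 servings → $4.88.
bell pepper + kale with both tight: 2.462 servings and 1.333 servings → $4.13.
bell pepper + broccoli with both targets exact would need a negative amount; discard.
kale + broccoli with both tight: 0.03427 servings and 3.964 servings → $4.38.
The minimum over all feasible corners is $4.13.

$4.13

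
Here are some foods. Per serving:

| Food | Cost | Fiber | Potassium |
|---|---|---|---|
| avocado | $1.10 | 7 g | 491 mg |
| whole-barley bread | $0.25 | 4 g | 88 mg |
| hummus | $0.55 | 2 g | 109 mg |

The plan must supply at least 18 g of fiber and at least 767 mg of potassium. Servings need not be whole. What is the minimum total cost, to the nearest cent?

$1.85

At the optimum either one food covers both requirements or two foods hit both targets exactly; no other combination can be cheaper.
avocado only: max(18/7, 767/491) = 2.571 servings → $2.83.
whole-barley bread only: max(18/4, 767/88) = 8.716 servings → $2.18.
hummus only: max(18/2, 767/109) = 9 servings → $4.95.
avocado + whole-barley bread with both tight: 1.101 servings and 2.573 servings → $1.85.
avocado + hummus: the both-tight solution has a negative serving — not a feasible corner.
whole-barley bread + hummus with both tight: 1.646 servings and 5.708 servings → $3.55.
So the least-cost plan costs $1.85.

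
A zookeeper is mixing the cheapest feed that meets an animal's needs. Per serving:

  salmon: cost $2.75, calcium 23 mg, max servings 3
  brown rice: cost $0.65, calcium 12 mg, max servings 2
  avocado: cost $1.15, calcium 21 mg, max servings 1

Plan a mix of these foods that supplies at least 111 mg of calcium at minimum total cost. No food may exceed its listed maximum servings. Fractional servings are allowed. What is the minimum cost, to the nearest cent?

Cost per mg of calcium: brown rice $0.0542, avocado $0.0548, salmon $0.1196.
Take 2 servings of brown rice: +24.0 mg calcium for $1.30 (total $1.30, still need 87.0 mg).
Take 1 serving of avocado: +21.0 mg calcium for $1.15 (total $2.45, still need 66.0 mg).
Take 2.87 servings of salmon: +66.0 mg calcium for $7.89 (total $10.34, still need 0.0 mg).
Filling from the cheapest source first is optimal under one linear minimum: $10.34.

$10.34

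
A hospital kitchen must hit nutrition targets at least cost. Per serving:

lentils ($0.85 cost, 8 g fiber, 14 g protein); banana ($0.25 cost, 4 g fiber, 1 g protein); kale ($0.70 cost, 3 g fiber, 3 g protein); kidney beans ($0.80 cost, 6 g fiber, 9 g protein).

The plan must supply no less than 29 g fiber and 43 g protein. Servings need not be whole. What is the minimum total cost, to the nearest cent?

With two linear requirements the optimum uses one or two foods; enumerate the corners.
lentils only: max(29/8, 43/14) = 3.625 servings → $3.08.
banana only: max(29/4, 43/1) = 43 servings → $10.75.
kale only: max(29/3, 43/3) = 14.33 servings → $10.03.
kidney beans only: max(29/6, 43/9) = 4.833 servings → $3.87.
lentils + banana with both tight: 2.979 servings and 1.292 servings → $2.86.
lentils + kale with both tight: 2.333 servings and 3.444 servings → $4.39.
lentils + kidney beans with both targets exact would need a negative amount; discard.
banana + kale: intersection lies outside the first quadrant.
banana + kidney beans with both tight: 0.1 servings and 4.767 servings → $3.84.
kale + kidney beans with both tight: 0.3333 servings and 4.667 servings → $3.97.
Cheapest feasible corner: $2.86.

$2.86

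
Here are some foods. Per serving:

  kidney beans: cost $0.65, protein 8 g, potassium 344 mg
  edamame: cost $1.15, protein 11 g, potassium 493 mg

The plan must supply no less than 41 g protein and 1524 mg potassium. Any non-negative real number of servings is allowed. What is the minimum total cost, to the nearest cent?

For a min-cost LP with two ≥-constraints, a basic feasible solution has at most two positive variables.
kidney beans only: max(41/8, 1524/344) = 5.125 servings → $3.33.
edamame only: max(41/11, 1524/493) = 3.727 servings → $4.29.
kidney beans + edamame: intersection lies outside the first quadrant.
Cheapest feasible corner: $3.33.

$3.33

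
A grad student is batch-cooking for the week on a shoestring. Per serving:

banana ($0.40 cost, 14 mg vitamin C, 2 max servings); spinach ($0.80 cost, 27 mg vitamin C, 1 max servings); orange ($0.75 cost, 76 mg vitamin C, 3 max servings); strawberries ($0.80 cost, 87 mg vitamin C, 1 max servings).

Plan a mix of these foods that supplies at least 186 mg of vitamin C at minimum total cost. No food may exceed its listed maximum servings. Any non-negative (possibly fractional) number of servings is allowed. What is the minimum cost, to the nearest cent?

$1.78

Cost per mg of vitamin C: strawberries $0.0092, orange $0.0099, banana $0.0286, spinach $0.0296.
Take 1 serving of strawberries: +87.0 mg vitamin C for $0.80 (total $0.80, still need 99.0 mg).
Take 1.303 servings of orange: +99.0 mg vitamin C for $0.98 (total $1.78, still need 0.0 mg).
Greedy by cheapest-per-mg is optimal for a single linear constraint, so the minimum cost is $1.78.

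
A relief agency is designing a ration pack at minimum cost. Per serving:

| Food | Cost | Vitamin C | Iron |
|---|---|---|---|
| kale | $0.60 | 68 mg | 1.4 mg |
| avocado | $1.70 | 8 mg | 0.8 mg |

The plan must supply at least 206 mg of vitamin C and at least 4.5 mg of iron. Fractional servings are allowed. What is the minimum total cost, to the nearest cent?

Compare the cost at each extreme point of the feasible region.
kale only: max(206/68, 4.5/1.4) = 3.214 servings → $1.93.
avocado only: max(206/8, 4.5/0.8) = 25.75 servings → $43.77.
kale + avocado with both tight: 2.981 servings and 0.4074 servings → $2.48.
The minimum over all feasible corners is $1.93.

$1.93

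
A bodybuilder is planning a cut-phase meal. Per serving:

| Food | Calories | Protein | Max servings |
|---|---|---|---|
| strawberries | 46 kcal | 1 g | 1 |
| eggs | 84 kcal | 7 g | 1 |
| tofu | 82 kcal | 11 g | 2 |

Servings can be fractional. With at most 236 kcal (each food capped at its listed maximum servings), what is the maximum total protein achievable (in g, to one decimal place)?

28.0 g

Protein per kcal: tofu 0.1341, eggs 0.08333, strawberries 0.02174.
Take 2 servings of tofu: uses 164 kcal, +22.0 g protein (running total 22.0 g).
Take 0.8571 servings of eggs: uses 72 kcal, +6.0 g protein (running total 28.0 g).
Greedy by best ratio exhausts the calories allowance optimally: 28.0 g.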